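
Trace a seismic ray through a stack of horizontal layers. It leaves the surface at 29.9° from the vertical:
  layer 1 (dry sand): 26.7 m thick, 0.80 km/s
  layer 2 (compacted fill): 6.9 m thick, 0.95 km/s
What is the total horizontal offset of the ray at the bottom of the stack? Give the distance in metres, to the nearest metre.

20 m

Apply Snell's law at each interface; in layer i the horizontal offset is hᵢ·tan θᵢ.
Layer 1: θ = 29.90°; offset = 26.7·tan 29.90° = 15.353 m.
Layer 2: sin θ = 0.95·sin 29.9°/0.80 = 0.5920, θ = 36.30°; offset = 6.9·tan 36.30° = 5.068 m.
Total horizontal offset = 20.421 m.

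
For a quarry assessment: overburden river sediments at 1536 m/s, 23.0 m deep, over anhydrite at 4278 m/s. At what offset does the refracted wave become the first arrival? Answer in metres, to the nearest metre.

67 m

x_cross = 2h·√((V₂+V₁)/(V₂−V₁)).
(V₂+V₁)/(V₂−V₁) = (4278+1536)/(4278−1536) = 2.1204; √ = 1.4561.
x_cross = 2·23.0·1.4561 = 66.98 m.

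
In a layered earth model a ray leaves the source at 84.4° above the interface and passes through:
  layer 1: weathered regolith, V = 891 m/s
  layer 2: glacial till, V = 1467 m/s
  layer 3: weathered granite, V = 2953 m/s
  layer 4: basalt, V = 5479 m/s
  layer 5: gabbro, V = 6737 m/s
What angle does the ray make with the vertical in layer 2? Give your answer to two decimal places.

9.25°

From the normal: θ₁ = 90° − 84.4° = 5.6°.
Snell's law across each interface conserves sin θ / V, so sin θ_2 = V_2·sin θ₁/V₁.
sin θ_2 = 1467 × sin 5.6° / 891 = 0.1607.
θ_2 = 9.25° from the vertical.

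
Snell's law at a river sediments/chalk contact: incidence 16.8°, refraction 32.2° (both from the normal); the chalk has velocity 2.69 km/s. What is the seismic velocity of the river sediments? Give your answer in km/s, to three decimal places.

1.459 km/s

sin 16.8° = 0.2890; sin 32.2° = 0.5329.
V₁ = V₂·(sin θ₁/sin θ₂) = 2.69·(0.2890/0.5329) = 1.459 km/s.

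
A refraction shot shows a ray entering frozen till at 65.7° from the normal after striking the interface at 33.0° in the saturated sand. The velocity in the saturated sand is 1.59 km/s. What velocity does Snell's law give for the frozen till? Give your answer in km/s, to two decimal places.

2.66 km/s

Snell's law: sin 33.0°/V₁ = sin 65.7°/V₂.
V₂ = V₁·sin 65.7°/sin 33.0° = 1.59 × 1.6734 = 2.66 km/s.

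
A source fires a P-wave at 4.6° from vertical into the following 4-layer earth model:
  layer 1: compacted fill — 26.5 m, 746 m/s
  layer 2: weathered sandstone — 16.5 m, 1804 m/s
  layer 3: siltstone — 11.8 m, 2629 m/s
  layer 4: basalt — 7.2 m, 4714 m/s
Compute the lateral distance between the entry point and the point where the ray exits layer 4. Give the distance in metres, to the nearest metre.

13 m

Apply Snell's law at each interface; in layer i the horizontal offset is hᵢ·tan θᵢ.
Layer 1: θ = 4.60°; offset = 26.5·tan 4.60° = 2.132 m.
Layer 2: sin θ = 1804·sin 4.6°/746 = 0.1939, θ = 11.18°; offset = 16.5·tan 11.18° = 3.262 m.
Layer 3: sin θ = 2629·sin 4.6°/746 = 0.2826, θ = 16.42°; offset = 11.8·tan 16.42° = 3.477 m.
Layer 4: sin θ = 4714·sin 4.6°/746 = 0.5068, θ = 30.45°; offset = 7.2·tan 30.45° = 4.233 m.
Summing the layer offsets gives 13.103 m.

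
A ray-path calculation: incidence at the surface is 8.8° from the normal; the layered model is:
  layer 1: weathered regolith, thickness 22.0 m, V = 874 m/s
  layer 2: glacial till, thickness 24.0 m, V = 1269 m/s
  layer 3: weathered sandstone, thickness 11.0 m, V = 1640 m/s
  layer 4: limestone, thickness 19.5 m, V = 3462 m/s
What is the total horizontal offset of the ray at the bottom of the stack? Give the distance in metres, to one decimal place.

Ray parameter p = sin 8.8° / 874 m/s = 1.7504e-04 s/m.
Layer 1: θ = 8.80°; offset = 22.0·tan 8.80° = 3.406 m.
Layer 2: sin θ = p·1269 = 0.2221 → θ = 12.83°; offset = 24.0·tan 12.83° = 5.468 m.
Layer 3: sin θ = p·1640 = 0.2871 → θ = 16.68°; offset = 11.0·tan 16.68° = 3.296 m.
Layer 4: sin θ = p·3462 = 0.6060 → θ = 37.30°; offset = 19.5·tan 37.30° = 14.855 m.
Σ offsets = 27.025 m.

27.0 m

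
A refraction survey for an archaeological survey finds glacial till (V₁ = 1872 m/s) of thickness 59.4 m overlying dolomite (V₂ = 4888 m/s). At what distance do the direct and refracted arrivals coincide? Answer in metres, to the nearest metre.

θ_c = arcsin(1872/4888) = 22.52°, so cos θ_c = 0.9238 and tᵢ = 2h cos θ_c/V₁ = 0.0586 s.
At crossover x/V₁ = x/V₂ + tᵢ ⇒ x = tᵢ/(1/V₁ − 1/V₂) = 0.05862/(5.3419e-04 − 2.0458e-04) = 177.86 m.

178 m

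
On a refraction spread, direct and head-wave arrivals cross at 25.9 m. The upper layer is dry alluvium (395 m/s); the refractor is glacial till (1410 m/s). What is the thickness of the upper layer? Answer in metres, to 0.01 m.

h = (x_cross/2)·√((V₂−V₁)/(V₂+V₁)).
(V₂−V₁)/(V₂+V₁) = (1410−395)/(1410+395) = 0.5623; √ = 0.7499.
h = (25.9/2)·0.7499 = 9.71 m.

9.71 m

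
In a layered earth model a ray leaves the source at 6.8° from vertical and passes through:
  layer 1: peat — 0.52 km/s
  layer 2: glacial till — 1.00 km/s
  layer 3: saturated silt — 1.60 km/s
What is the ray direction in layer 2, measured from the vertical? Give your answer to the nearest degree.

13°

Snell's law across each interface conserves sin θ / V, so sin θ_2 = V_2·sin θ₁/V₁.
sin θ_2 = 1.00 × sin 6.8° / 0.52 = 0.2277.
θ_2 = arcsin 0.2277 = 13.16°.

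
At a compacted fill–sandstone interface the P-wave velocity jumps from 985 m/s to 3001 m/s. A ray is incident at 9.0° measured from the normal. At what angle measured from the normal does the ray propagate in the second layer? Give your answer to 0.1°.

28.5°

sin θ₁/V₁ = sin θ₂/V₂ ⇒ sin θ₂ = 3001·sin 9.0°/985 = 3001·0.1564/985 = 0.4766.
θ₂ = sin⁻¹(0.4766) = 28.46° (from vertical).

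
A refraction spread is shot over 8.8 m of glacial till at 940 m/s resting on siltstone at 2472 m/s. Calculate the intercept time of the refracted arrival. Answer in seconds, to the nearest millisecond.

θ_c = arcsin(V₁/V₂) = arcsin(940/2472) = 22.35°; cos θ_c = 0.9249.
tᵢ = 2h·cos θ_c / V₁ = 2·8.8·0.9249 / 940 = 0.01732 s.

0.017 s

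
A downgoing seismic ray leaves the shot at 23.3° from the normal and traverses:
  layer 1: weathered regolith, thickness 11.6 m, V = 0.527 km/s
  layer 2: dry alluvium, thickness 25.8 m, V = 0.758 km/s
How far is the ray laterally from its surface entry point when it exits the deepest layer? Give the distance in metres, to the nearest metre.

p = sin θ₁/V₁ = sin 23.3°/0.527 = 7.5056e-01 s/km is conserved through the stack.
Layer 1: θ = 23.30°; offset = 11.6·tan 23.30° = 4.996 m.
Layer 2: sin θ = p·0.758 = 0.5689 → θ = 34.68°; offset = 25.8·tan 34.68° = 17.848 m.
Σ offsets = 22.844 m.

23 m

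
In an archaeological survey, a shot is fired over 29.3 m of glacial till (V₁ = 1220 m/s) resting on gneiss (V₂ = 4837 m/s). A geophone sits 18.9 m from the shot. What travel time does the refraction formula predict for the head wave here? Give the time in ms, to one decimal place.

50.4 ms

θ_c = arcsin(V₁/V₂) = arcsin(1220/4837) = 14.61°, cos θ_c = 0.9677.
Intercept time tᵢ = 2h cos θ_c / V₁ = 2·29.3·0.9677/1220 = 0.04648 s.
t = x/V₂ + tᵢ = 18.9/4837 + 0.04648 = 0.05039 s.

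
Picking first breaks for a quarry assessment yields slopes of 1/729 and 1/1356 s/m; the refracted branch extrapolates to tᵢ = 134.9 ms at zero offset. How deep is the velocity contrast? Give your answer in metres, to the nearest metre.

58 m

θ_c = arcsin(729/1356) = 32.52°; cos θ_c = 0.8432.
tᵢ = 2h cos θ_c/V₁ ⇒ h = tᵢ·V₁/(2 cos θ_c) = 0.1349·729/(2·0.8432) = 58.32 m.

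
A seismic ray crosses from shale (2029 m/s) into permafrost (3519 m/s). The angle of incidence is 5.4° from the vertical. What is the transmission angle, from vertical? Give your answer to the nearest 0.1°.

sin θ₁/V₁ = sin θ₂/V₂ ⇒ sin θ₂ = 3519·sin 5.4°/2029 = 3519·0.0941/2029 = 0.1632.
θ₂ = sin⁻¹(0.1632) = 9.39° (from vertical).

9.4°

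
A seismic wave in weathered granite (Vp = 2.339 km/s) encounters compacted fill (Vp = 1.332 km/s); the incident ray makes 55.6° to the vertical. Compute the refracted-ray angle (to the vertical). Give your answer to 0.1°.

28.0°

Snell's law: sin θ₂ = (V₂/V₁)·sin θ₁ = (1.332/2.339)·sin 55.6° = 0.4699.
θ₂ = arcsin 0.4699 = 28.03° from the normal.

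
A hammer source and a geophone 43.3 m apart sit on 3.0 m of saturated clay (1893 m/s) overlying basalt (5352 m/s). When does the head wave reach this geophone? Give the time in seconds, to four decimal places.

t = x/V₂ + 2h·√(V₂²−V₁²)/(V₁V₂).
√(V₂²−V₁²) = √(5352²−1893²) = 5006.0 m/s; delay term = 2·3.0·5006.0/(1893·5352) = 0.00296 s.
t = 43.3/5352 + 0.00296 = 0.01106 s.

0.0111 s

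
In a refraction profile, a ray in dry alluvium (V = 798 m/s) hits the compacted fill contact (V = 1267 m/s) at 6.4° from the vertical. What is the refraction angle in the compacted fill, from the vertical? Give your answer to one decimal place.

10.2°

Snell's law: sin θ₂ = (V₂/V₁)·sin θ₁ = (1267/798)·sin 6.4° = 0.1770.
θ₂ = sin⁻¹(0.1770) = 10.19° (from vertical).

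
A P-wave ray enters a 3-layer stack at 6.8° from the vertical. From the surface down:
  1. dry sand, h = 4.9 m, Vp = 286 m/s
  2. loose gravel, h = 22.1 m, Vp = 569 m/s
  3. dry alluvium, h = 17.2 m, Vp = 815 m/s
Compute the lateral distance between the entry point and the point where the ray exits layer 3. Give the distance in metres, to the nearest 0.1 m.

Apply Snell's law at each interface; in layer i the horizontal offset is hᵢ·tan θᵢ.
Layer 1: θ = 6.80°; offset = 4.9·tan 6.80° = 0.584 m.
Layer 2: sin θ = 569·sin 6.8°/286 = 0.2356, θ = 13.62°; offset = 22.1·tan 13.62° = 5.357 m.
Layer 3: sin θ = 815·sin 6.8°/286 = 0.3374, θ = 19.72°; offset = 17.2·tan 19.72° = 6.165 m.
Total horizontal offset = 12.106 m.

12.1 m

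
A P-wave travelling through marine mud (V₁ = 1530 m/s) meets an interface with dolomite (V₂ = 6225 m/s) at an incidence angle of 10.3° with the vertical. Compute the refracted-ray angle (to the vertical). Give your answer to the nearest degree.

Snell's law: sin θ₂ = (V₂/V₁)·sin θ₁ = (6225/1530)·sin 10.3° = 0.7275.
θ₂ = sin⁻¹(0.7275) = 46.68° (from vertical).

47°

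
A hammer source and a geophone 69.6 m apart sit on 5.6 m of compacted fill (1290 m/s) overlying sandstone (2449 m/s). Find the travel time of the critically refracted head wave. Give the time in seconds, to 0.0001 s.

0.0358 s

θ_c = arcsin(V₁/V₂) = arcsin(1290/2449) = 31.79°, cos θ_c = 0.8500.
Intercept time tᵢ = 2h cos θ_c / V₁ = 2·5.6·0.8500/1290 = 0.00738 s.
t = x/V₂ + tᵢ = 69.6/2449 + 0.00738 = 0.03580 s.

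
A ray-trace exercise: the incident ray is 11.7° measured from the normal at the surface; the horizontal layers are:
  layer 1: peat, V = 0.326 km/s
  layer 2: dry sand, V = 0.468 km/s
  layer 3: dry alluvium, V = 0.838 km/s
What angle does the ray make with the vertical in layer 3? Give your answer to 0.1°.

31.4°

Ray parameter p = sin 11.7° / 0.326 = 6.2205e-01 s/km.
sin θ_3 = p·V_3 = 6.2205e-01 × 0.838 = 0.5213.
θ_3 = arcsin 0.5213 = 31.42°.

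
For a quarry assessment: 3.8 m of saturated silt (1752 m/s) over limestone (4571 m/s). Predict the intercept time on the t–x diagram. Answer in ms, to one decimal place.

4.0 ms

tᵢ = 2h·√(V₂²−V₁²)/(V₁V₂).
√(V₂²−V₁²) = √(4571²−1752²) = 4221.9 m/s.
tᵢ = 2·3.8·4221.9/(1752·4571) = 0.00401 s.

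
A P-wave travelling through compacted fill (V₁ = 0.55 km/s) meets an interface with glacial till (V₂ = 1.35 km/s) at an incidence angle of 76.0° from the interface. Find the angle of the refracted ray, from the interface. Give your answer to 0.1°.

Convert to the normal: θ₁ = 90° − 76.0° = 14.0°.
sin θ₁/V₁ = sin θ₂/V₂ ⇒ sin θ₂ = 1.35·sin 14.0°/0.55 = 1.35·0.2419/0.55 = 0.5938.
θ₂ = sin⁻¹(0.5938) = 36.43° (from vertical).
From the interface: 90° − 36.43° = 53.57°.

53.6°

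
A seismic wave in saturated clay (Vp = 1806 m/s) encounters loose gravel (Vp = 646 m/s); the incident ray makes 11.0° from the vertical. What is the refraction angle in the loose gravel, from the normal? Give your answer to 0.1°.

Snell's law: sin θ₂ = (V₂/V₁)·sin θ₁ = (646/1806)·sin 11.0° = 0.0683.
θ₂ = arcsin 0.0683 = 3.91° from the normal.

3.9°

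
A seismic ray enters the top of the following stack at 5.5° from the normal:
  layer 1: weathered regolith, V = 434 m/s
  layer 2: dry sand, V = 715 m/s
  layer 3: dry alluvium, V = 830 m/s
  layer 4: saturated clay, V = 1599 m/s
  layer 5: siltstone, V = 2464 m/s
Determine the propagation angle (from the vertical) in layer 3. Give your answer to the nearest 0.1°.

Snell's law across each interface conserves sin θ / V, so sin θ_3 = V_3·sin θ₁/V₁.
sin θ_3 = 830 × sin 5.5° / 434 = 0.1833.
θ_3 = arcsin 0.1833 = 10.56°.

10.6°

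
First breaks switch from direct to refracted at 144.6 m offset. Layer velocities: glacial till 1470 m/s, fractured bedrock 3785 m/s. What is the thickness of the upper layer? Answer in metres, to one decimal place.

48.0 m

h = (x_cross/2)·√((V₂−V₁)/(V₂+V₁)).
(V₂−V₁)/(V₂+V₁) = (3785−1470)/(3785+1470) = 0.4405; √ = 0.6637.
h = (144.6/2)·0.6637 = 47.99 m.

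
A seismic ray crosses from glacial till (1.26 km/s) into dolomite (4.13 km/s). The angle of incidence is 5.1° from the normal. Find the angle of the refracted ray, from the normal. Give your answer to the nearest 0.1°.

16.9°

sin θ₁/V₁ = sin θ₂/V₂ ⇒ sin θ₂ = 4.13·sin 5.1°/1.26 = 4.13·0.0889/1.26 = 0.2914.
θ₂ = sin⁻¹(0.2914) = 16.94° (from vertical).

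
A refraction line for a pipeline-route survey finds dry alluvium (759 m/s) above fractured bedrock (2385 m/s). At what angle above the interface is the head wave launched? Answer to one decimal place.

At critical incidence the refracted ray runs along the interface (θ₂ = 90°), so sin θ_c = V₁/V₂.
θ_c = arcsin(759/2385) = arcsin 0.3182 = 18.56°.
Measured from the interface: 90° − 18.56° = 71.44°.

71.4°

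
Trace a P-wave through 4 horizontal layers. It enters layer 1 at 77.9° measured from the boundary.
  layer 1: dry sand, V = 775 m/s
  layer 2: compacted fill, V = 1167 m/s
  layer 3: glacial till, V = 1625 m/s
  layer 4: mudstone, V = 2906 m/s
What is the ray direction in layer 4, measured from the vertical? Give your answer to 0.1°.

From the normal: θ₁ = 90° − 77.9° = 12.1°.
Ray parameter p = sin 12.1° / 775 = 2.7048e-04 s/m.
sin θ_4 = p·V_4 = 2.7048e-04 × 2906 = 0.7860.
θ_4 = 51.81° from the vertical.

51.8°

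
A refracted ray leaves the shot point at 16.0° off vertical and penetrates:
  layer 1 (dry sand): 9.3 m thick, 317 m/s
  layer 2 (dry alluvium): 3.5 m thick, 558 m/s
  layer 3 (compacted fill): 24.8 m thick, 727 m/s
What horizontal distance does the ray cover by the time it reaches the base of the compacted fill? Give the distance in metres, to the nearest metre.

25 m

Apply Snell's law at each interface; in layer i the horizontal offset is hᵢ·tan θᵢ.
Layer 1: θ = 16.00°; offset = 9.3·tan 16.00° = 2.667 m.
Layer 2: sin θ = 558·sin 16.0°/317 = 0.4852, θ = 29.03°; offset = 3.5·tan 29.03° = 1.942 m.
Layer 3: sin θ = 727·sin 16.0°/317 = 0.6321, θ = 39.21°; offset = 24.8·tan 39.21° = 20.232 m.
Total horizontal offset = 24.841 m.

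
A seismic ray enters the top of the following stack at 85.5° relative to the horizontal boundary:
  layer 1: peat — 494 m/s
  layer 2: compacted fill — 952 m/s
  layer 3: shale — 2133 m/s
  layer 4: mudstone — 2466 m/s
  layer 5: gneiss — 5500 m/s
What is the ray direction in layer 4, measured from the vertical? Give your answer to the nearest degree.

From the normal: θ₁ = 90° − 85.5° = 4.5°.
Snell's law across each interface conserves sin θ / V, so sin θ_4 = V_4·sin θ₁/V₁.
sin θ_4 = 2466 × sin 4.5° / 494 = 0.3917.
θ_4 = 23.06° from the vertical.

23°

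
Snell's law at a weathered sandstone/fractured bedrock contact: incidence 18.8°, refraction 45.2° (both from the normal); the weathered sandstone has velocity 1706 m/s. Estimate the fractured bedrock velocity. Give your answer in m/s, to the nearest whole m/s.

3756 m/s

Snell's law: sin 18.8°/V₁ = sin 45.2°/V₂.
V₂ = V₁·sin 45.2°/sin 18.8° = 1706 × 2.2018 = 3756.30 m/s.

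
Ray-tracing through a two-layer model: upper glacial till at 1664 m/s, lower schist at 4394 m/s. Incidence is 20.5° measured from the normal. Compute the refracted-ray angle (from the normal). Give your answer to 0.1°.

Snell's law: sin θ₂ = (V₂/V₁)·sin θ₁ = (4394/1664)·sin 20.5° = 0.9248.
θ₂ = sin⁻¹(0.9248) = 67.63° (from vertical).

67.6°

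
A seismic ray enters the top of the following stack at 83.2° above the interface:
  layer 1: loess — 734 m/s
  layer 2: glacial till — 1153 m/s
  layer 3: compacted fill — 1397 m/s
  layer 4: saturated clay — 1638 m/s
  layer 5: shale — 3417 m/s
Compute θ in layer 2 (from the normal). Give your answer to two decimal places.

10.72°

From the normal: θ₁ = 90° − 83.2° = 6.8°.
Ray parameter p = sin 6.8° / 734 = 1.6131e-04 s/m.
sin θ_2 = p·V_2 = 1.6131e-04 × 1153 = 0.1860.
θ_2 = 10.72° from the vertical.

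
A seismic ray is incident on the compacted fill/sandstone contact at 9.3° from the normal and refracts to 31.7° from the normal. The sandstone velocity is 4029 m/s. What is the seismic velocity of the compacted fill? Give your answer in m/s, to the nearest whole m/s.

1239 m/s

sin 9.3° = 0.1616; sin 31.7° = 0.5255.
V₁ = V₂·(sin θ₁/sin θ₂) = 4029·(0.1616/0.5255) = 1239.08 m/s.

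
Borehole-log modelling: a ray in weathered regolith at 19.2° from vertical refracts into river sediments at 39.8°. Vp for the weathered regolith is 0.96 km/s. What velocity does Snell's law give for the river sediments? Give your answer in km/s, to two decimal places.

1.87 km/s

Snell's law: sin 19.2°/V₁ = sin 39.8°/V₂.
V₂ = V₁·sin 39.8°/sin 19.2° = 0.96 × 1.9464 = 1.87 km/s.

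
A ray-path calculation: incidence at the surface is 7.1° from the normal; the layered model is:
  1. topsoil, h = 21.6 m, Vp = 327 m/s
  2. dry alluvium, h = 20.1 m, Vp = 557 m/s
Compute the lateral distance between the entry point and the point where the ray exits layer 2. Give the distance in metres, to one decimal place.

7.0 m

Apply Snell's law at each interface; in layer i the horizontal offset is hᵢ·tan θᵢ.
Layer 1: θ = 7.10°; offset = 21.6·tan 7.10° = 2.690 m.
Layer 2: sin θ = 557·sin 7.1°/327 = 0.2105, θ = 12.15°; offset = 20.1·tan 12.15° = 4.329 m.
Summing the layer offsets gives 7.019 m.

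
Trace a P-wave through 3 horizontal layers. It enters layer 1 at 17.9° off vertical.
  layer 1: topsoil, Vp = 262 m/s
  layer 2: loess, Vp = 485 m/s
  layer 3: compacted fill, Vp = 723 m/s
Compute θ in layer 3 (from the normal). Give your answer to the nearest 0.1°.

Ray parameter p = sin 17.9° / 262 = 1.1731e-03 s/m.
sin θ_3 = p·V_3 = 1.1731e-03 × 723 = 0.8482.
θ_3 = 58.01° from the vertical.

58.0°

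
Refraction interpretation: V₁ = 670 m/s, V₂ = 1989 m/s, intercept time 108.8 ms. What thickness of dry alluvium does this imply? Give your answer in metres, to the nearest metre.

39 m

θ_c = arcsin(670/1989) = 19.69°; cos θ_c = 0.9416.
tᵢ = 2h cos θ_c/V₁ ⇒ h = tᵢ·V₁/(2 cos θ_c) = 0.1088·670/(2·0.9416) = 38.71 m.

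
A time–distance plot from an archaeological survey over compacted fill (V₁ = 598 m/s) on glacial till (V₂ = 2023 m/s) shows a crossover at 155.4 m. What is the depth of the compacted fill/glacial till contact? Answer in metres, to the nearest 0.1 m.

57.3 m

x_cross = 2h·√((V₂+V₁)/(V₂−V₁)) → h = x_cross / (2·√((V₂+V₁)/(V₂−V₁))).
√((V₂+V₁)/(V₂−V₁)) = √((2023+598)/(2023−598)) = 1.3562.
h = 155.4 / (2·1.3562) = 57.29 m.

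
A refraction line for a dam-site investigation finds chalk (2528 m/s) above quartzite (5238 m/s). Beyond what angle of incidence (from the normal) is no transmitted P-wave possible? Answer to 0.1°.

Critical incidence: sin θ_c = V₁/V₂ = 2528/5238 = 0.4826.
θ_c = arcsin 0.4826 = 28.86°.

28.9°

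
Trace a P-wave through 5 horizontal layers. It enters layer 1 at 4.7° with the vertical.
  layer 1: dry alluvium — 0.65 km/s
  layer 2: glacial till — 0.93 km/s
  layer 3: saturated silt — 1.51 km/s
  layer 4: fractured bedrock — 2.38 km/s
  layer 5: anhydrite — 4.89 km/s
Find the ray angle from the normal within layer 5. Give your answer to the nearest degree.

38°

Snell's law across each interface conserves sin θ / V, so sin θ_5 = V_5·sin θ₁/V₁.
sin θ_5 = 4.89 × sin 4.7° / 0.65 = 0.6164.
θ_5 = arcsin 0.6164 = 38.06°.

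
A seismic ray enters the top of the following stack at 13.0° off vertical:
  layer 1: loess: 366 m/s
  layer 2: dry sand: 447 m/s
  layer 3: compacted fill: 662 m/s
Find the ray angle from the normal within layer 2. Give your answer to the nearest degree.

16°

Ray parameter p = sin 13.0° / 366 = 6.1462e-04 s/m.
sin θ_2 = p·V_2 = 6.1462e-04 × 447 = 0.2747.
θ_2 = arcsin 0.2747 = 15.95°.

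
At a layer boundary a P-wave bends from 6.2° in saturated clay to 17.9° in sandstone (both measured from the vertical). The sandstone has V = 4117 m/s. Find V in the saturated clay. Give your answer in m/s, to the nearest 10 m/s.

sin 6.2° = 0.1080; sin 17.9° = 0.3074.
V₁ = V₂·(sin θ₁/sin θ₂) = 4117·(0.1080/0.3074) = 1446.64 m/s.

1450 m/s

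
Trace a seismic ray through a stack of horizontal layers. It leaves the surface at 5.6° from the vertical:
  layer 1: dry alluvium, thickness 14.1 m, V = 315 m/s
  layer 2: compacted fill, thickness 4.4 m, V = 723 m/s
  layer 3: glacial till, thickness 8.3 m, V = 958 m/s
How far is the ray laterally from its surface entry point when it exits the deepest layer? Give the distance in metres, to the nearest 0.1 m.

5.0 m

Apply Snell's law at each interface; in layer i the horizontal offset is hᵢ·tan θᵢ.
Layer 1: θ = 5.60°; offset = 14.1·tan 5.60° = 1.383 m.
Layer 2: sin θ = 723·sin 5.6°/315 = 0.2240, θ = 12.94°; offset = 4.4·tan 12.94° = 1.011 m.
Layer 3: sin θ = 958·sin 5.6°/315 = 0.2968, θ = 17.26°; offset = 8.3·tan 17.26° = 2.579 m.
Σ offsets = 4.973 m.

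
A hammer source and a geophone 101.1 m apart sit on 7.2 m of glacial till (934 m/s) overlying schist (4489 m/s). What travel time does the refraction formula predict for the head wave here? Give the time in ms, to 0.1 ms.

t = x/V₂ + 2h·√(V₂²−V₁²)/(V₁V₂).
√(V₂²−V₁²) = √(4489²−934²) = 4390.8 m/s; delay term = 2·7.2·4390.8/(934·4489) = 0.01508 s.
t = 101.1/4489 + 0.01508 = 0.03760 s.

37.6 ms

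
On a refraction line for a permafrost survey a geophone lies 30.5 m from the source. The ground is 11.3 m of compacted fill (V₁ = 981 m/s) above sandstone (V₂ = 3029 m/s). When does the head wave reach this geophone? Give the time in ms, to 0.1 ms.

31.9 ms

t = x/V₂ + 2h·√(V₂²−V₁²)/(V₁V₂).
√(V₂²−V₁²) = √(3029²−981²) = 2865.7 m/s; delay term = 2·11.3·2865.7/(981·3029) = 0.02180 s.
t = 30.5/3029 + 0.02180 = 0.03187 s.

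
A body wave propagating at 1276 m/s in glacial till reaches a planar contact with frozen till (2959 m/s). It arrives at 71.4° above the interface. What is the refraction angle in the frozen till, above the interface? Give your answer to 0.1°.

Convert to the normal: θ₁ = 90° − 71.4° = 18.6°.
Snell's law: sin θ₂ = (V₂/V₁)·sin θ₁ = (2959/1276)·sin 18.6° = 0.7397.
θ₂ = arcsin 0.7397 = 47.70° from the normal.
From the interface: 90° − 47.70° = 42.30°.

42.3°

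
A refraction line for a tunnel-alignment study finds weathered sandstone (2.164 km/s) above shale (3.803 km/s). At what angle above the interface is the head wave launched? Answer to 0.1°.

At critical incidence the refracted ray runs along the interface (θ₂ = 90°), so sin θ_c = V₁/V₂.
θ_c = arcsin(2.164/3.803) = arcsin 0.5690 = 34.68°.
Measured from the interface: 90° − 34.68° = 55.32°.

55.3°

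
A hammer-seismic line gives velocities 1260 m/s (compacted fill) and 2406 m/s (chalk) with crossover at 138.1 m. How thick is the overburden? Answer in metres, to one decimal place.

x_cross = 2h·√((V₂+V₁)/(V₂−V₁)) → h = x_cross / (2·√((V₂+V₁)/(V₂−V₁))).
√((V₂+V₁)/(V₂−V₁)) = √((2406+1260)/(2406−1260)) = 1.7886.
h = 138.1 / (2·1.7886) = 38.61 m.

38.6 m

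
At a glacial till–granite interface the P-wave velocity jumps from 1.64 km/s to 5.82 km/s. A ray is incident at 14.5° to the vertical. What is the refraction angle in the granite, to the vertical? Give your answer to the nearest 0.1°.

sin θ₁/V₁ = sin θ₂/V₂ ⇒ sin θ₂ = 5.82·sin 14.5°/1.64 = 5.82·0.2504/1.64 = 0.8885.
θ₂ = sin⁻¹(0.8885) = 62.69° (from vertical).

62.7°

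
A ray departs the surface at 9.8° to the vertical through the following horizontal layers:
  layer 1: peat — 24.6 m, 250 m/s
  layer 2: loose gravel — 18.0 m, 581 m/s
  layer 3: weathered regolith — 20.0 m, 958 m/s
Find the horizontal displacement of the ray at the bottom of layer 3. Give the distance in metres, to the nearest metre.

Apply Snell's law at each interface; in layer i the horizontal offset is hᵢ·tan θᵢ.
Layer 1: θ = 9.80°; offset = 24.6·tan 9.80° = 4.249 m.
Layer 2: sin θ = 581·sin 9.8°/250 = 0.3956, θ = 23.30°; offset = 18.0·tan 23.30° = 7.753 m.
Layer 3: sin θ = 958·sin 9.8°/250 = 0.6522, θ = 40.71°; offset = 20.0·tan 40.71° = 17.209 m.
Σ offsets = 29.211 m.

29 m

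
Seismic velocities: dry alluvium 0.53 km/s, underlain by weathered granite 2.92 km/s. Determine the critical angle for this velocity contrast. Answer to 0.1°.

10.5°

At critical incidence the refracted ray runs along the interface (θ₂ = 90°), so sin θ_c = V₁/V₂.
θ_c = arcsin(0.53/2.92) = arcsin 0.1815 = 10.46°.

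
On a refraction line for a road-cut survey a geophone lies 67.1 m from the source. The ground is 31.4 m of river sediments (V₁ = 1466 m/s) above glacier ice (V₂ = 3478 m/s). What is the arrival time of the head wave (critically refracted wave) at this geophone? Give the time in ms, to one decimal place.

t = x/V₂ + 2h·√(V₂²−V₁²)/(V₁V₂).
√(V₂²−V₁²) = √(3478²−1466²) = 3153.9 m/s; delay term = 2·31.4·3153.9/(1466·3478) = 0.03885 s.
t = 67.1/3478 + 0.03885 = 0.05814 s.

58.1 ms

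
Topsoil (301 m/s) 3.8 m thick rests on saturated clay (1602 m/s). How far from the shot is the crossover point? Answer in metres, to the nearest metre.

x_cross = 2h·√((V₂+V₁)/(V₂−V₁)).
(V₂+V₁)/(V₂−V₁) = (1602+301)/(1602−301) = 1.4627; √ = 1.2094.
x_cross = 2·3.8·1.2094 = 9.19 m.

9 m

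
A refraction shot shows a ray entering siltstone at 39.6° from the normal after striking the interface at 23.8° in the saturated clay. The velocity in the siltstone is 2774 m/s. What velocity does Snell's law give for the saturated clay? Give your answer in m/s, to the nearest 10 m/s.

Snell's law: sin 23.8°/V₁ = sin 39.6°/V₂.
V₁ = V₂·sin 23.8°/sin 39.6° = 2774 × 0.6331 = 1756.19 m/s.

1760 m/s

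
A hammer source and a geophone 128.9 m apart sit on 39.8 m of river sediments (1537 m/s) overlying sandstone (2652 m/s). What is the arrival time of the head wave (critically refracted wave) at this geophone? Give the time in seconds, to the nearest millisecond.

0.091 s

θ_c = arcsin(V₁/V₂) = arcsin(1537/2652) = 35.42°, cos θ_c = 0.8149.
Intercept time tᵢ = 2h cos θ_c / V₁ = 2·39.8·0.8149/1537 = 0.04220 s.
t = x/V₂ + tᵢ = 128.9/2652 + 0.04220 = 0.09081 s.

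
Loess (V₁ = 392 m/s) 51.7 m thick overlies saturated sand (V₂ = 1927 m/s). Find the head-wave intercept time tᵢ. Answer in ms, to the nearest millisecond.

258 ms

tᵢ = 2h·√(V₂²−V₁²)/(V₁V₂).
√(V₂²−V₁²) = √(1927²−392²) = 1886.7 m/s.
tᵢ = 2·51.7·1886.7/(392·1927) = 0.25826 s.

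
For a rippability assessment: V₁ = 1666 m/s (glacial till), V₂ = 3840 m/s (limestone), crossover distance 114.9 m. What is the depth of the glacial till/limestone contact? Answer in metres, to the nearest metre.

h = (x_cross/2)·√((V₂−V₁)/(V₂+V₁)).
(V₂−V₁)/(V₂+V₁) = (3840−1666)/(3840+1666) = 0.3948; √ = 0.6284.
h = (114.9/2)·0.6284 = 36.10 m.

36 m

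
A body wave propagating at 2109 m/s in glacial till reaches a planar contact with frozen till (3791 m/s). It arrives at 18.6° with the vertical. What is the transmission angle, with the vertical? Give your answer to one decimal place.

sin θ₁/V₁ = sin θ₂/V₂ ⇒ sin θ₂ = 3791·sin 18.6°/2109 = 3791·0.3190/2109 = 0.5733.
θ₂ = arcsin 0.5733 = 34.98° from the normal.

35.0°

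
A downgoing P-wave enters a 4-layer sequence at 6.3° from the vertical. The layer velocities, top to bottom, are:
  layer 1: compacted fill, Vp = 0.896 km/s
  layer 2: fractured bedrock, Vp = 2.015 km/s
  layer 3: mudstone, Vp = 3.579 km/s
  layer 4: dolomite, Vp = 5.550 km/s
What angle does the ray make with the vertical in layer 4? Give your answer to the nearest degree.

43°

Snell's law across each interface conserves sin θ / V, so sin θ_4 = V_4·sin θ₁/V₁.
sin θ_4 = 5.550 × sin 6.3° / 0.896 = 0.6797.
θ_4 = arcsin 0.6797 = 42.82°.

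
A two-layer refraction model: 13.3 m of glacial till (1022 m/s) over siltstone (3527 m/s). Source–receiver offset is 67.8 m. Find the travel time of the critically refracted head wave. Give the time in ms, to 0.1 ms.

44.1 ms

t = x/V₂ + 2h·√(V₂²−V₁²)/(V₁V₂).
√(V₂²−V₁²) = √(3527²−1022²) = 3375.7 m/s; delay term = 2·13.3·3375.7/(1022·3527) = 0.02491 s.
t = 67.8/3527 + 0.02491 = 0.04413 s.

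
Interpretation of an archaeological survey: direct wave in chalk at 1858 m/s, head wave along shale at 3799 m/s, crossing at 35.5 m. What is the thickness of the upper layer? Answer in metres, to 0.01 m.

x_cross = 2h·√((V₂+V₁)/(V₂−V₁)) → h = x_cross / (2·√((V₂+V₁)/(V₂−V₁))).
√((V₂+V₁)/(V₂−V₁)) = √((3799+1858)/(3799−1858)) = 1.7072.
h = 35.5 / (2·1.7072) = 10.40 m.

10.40 m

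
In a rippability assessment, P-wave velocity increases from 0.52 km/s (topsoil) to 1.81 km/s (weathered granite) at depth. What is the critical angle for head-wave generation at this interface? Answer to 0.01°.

At critical incidence the refracted ray runs along the interface (θ₂ = 90°), so sin θ_c = V₁/V₂.
θ_c = arcsin(0.52/1.81) = arcsin 0.2873 = 16.70°.

16.70°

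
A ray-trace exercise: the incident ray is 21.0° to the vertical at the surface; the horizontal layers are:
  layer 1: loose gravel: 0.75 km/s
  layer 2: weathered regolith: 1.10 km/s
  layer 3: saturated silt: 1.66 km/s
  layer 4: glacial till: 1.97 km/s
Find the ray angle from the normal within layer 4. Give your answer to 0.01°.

70.27°

Ray parameter p = sin 21.0° / 0.75 = 4.7782e-01 s/km.
sin θ_4 = p·V_4 = 4.7782e-01 × 1.97 = 0.9413.
θ_4 = 70.27° from the vertical.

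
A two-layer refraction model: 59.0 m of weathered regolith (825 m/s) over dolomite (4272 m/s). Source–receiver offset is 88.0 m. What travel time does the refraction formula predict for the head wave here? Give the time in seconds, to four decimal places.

0.1609 s

θ_c = arcsin(V₁/V₂) = arcsin(825/4272) = 11.13°, cos θ_c = 0.9812.
Intercept time tᵢ = 2h cos θ_c / V₁ = 2·59.0·0.9812/825 = 0.14034 s.
t = x/V₂ + tᵢ = 88.0/4272 + 0.14034 = 0.16094 s.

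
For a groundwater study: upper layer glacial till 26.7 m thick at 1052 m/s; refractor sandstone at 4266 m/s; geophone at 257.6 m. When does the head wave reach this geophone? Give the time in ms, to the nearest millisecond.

t = x/V₂ + 2h·√(V₂²−V₁²)/(V₁V₂).
√(V₂²−V₁²) = √(4266²−1052²) = 4134.3 m/s; delay term = 2·26.7·4134.3/(1052·4266) = 0.04919 s.
t = 257.6/4266 + 0.04919 = 0.10958 s.

110 ms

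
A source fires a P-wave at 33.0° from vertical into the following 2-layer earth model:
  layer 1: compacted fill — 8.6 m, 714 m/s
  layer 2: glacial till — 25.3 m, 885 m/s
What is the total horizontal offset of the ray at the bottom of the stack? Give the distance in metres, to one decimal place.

Apply Snell's law at each interface; in layer i the horizontal offset is hᵢ·tan θᵢ.
Layer 1: θ = 33.00°; offset = 8.6·tan 33.00° = 5.585 m.
Layer 2: sin θ = 885·sin 33.0°/714 = 0.6751, θ = 42.46°; offset = 25.3·tan 42.46° = 23.151 m.
Summing the layer offsets gives 28.736 m.

28.7 m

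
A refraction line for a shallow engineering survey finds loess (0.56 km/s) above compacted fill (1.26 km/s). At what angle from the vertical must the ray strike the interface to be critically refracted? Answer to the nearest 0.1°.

26.4°

Critical incidence: sin θ_c = V₁/V₂ = 0.56/1.26 = 0.4444.
θ_c = arcsin 0.4444 = 26.39°.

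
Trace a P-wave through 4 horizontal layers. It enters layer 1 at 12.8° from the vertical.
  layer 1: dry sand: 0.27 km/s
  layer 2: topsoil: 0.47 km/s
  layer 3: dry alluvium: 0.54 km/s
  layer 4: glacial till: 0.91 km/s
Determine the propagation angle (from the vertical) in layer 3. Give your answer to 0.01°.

26.30°

Ray parameter p = sin 12.8° / 0.27 = 8.2055e-01 s/km.
sin θ_3 = p·V_3 = 8.2055e-01 × 0.54 = 0.4431.
θ_3 = 26.30° from the vertical.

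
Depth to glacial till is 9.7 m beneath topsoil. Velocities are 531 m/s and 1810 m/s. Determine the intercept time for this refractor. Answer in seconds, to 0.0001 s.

0.0349 s

tᵢ = 2h·√(V₂²−V₁²)/(V₁V₂).
√(V₂²−V₁²) = √(1810²−531²) = 1730.4 m/s.
tᵢ = 2·9.7·1730.4/(531·1810) = 0.03493 s.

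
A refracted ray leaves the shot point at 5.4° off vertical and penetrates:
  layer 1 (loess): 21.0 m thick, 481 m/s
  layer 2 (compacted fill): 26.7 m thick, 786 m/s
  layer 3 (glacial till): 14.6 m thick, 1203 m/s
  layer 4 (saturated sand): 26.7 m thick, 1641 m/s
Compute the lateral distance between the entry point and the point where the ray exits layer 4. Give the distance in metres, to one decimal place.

Apply Snell's law at each interface; in layer i the horizontal offset is hᵢ·tan θᵢ.
Layer 1: θ = 5.40°; offset = 21.0·tan 5.40° = 1.985 m.
Layer 2: sin θ = 786·sin 5.4°/481 = 0.1538, θ = 8.85°; offset = 26.7·tan 8.85° = 4.155 m.
Layer 3: sin θ = 1203·sin 5.4°/481 = 0.2354, θ = 13.61°; offset = 14.6·tan 13.61° = 3.536 m.
Layer 4: sin θ = 1641·sin 5.4°/481 = 0.3211, θ = 18.73°; offset = 26.7·tan 18.73° = 9.052 m.
Σ offsets = 18.728 m.

18.7 m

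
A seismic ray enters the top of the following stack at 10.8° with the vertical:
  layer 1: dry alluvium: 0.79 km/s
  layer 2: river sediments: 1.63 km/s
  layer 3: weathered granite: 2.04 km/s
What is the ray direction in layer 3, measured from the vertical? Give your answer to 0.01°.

28.94°

Ray parameter p = sin 10.8° / 0.79 = 2.3719e-01 s/km.
sin θ_3 = p·V_3 = 2.3719e-01 × 2.04 = 0.4839.
θ_3 = 28.94° from the vertical.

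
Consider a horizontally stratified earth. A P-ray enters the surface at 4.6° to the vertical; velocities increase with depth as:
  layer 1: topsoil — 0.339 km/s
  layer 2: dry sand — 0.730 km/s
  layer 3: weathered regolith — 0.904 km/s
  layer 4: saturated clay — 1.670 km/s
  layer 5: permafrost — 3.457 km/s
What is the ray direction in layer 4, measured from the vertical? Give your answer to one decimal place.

Snell's law across each interface conserves sin θ / V, so sin θ_4 = V_4·sin θ₁/V₁.
sin θ_4 = 1.670 × sin 4.6° / 0.339 = 0.3951.
θ_4 = arcsin 0.3951 = 23.27°.

23.3°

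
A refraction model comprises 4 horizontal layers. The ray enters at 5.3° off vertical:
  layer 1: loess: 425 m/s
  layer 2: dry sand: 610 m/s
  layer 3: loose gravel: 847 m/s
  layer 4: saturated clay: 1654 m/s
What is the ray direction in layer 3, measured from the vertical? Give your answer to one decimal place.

10.6°

Ray parameter p = sin 5.3° / 425 = 2.1734e-04 s/m.
sin θ_3 = p·V_3 = 2.1734e-04 × 847 = 0.1841.
θ_3 = 10.61° from the vertical.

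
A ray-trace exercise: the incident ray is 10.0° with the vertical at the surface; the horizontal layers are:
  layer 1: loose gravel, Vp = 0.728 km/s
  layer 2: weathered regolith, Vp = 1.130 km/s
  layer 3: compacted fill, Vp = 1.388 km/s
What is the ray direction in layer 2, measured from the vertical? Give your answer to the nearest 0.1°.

Ray parameter p = sin 10.0° / 0.728 = 2.3853e-01 s/km.
sin θ_2 = p·V_2 = 2.3853e-01 × 1.130 = 0.2695.
θ_2 = arcsin 0.2695 = 15.64°.

15.6°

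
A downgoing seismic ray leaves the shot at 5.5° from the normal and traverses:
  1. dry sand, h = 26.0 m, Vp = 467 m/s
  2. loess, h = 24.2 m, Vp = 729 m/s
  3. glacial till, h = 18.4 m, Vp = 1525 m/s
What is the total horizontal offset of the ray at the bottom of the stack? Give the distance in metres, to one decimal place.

12.2 m

Ray parameter p = sin 5.5° / 467 m/s = 2.0524e-04 s/m.
Layer 1: θ = 5.50°; offset = 26.0·tan 5.50° = 2.504 m.
Layer 2: sin θ = p·729 = 0.1496 → θ = 8.60°; offset = 24.2·tan 8.60° = 3.662 m.
Layer 3: sin θ = p·1525 = 0.3130 → θ = 18.24°; offset = 18.4·tan 18.24° = 6.064 m.
Total horizontal offset = 12.229 m.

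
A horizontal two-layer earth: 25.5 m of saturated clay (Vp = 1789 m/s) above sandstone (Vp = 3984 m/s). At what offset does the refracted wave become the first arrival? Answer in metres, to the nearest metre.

x_cross = 2h·√((V₂+V₁)/(V₂−V₁)).
(V₂+V₁)/(V₂−V₁) = (3984+1789)/(3984−1789) = 2.6301; √ = 1.6217.
x_cross = 2·25.5·1.6217 = 82.71 m.

83 m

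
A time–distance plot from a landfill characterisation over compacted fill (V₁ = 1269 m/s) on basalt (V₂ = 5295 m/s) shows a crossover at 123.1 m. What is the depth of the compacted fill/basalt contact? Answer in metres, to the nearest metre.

h = (x_cross/2)·√((V₂−V₁)/(V₂+V₁)).
(V₂−V₁)/(V₂+V₁) = (5295−1269)/(5295+1269) = 0.6133; √ = 0.7832.
h = (123.1/2)·0.7832 = 48.20 m.

48 m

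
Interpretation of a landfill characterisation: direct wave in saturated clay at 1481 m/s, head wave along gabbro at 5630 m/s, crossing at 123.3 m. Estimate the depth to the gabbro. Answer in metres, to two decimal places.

h = (x_cross/2)·√((V₂−V₁)/(V₂+V₁)).
(V₂−V₁)/(V₂+V₁) = (5630−1481)/(5630+1481) = 0.5835; √ = 0.7638.
h = (123.3/2)·0.7638 = 47.09 m.

47.09 m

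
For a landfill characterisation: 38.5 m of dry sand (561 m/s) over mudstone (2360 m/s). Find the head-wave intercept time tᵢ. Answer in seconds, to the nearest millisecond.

tᵢ = 2h·√(V₂²−V₁²)/(V₁V₂).
√(V₂²−V₁²) = √(2360²−561²) = 2292.4 m/s.
tᵢ = 2·38.5·2292.4/(561·2360) = 0.13332 s.

0.133 s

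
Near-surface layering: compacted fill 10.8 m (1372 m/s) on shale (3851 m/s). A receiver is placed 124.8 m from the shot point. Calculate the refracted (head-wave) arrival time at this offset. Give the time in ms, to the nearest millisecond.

47 ms

t = x/V₂ + 2h·√(V₂²−V₁²)/(V₁V₂).
√(V₂²−V₁²) = √(3851²−1372²) = 3598.3 m/s; delay term = 2·10.8·3598.3/(1372·3851) = 0.01471 s.
t = 124.8/3851 + 0.01471 = 0.04712 s.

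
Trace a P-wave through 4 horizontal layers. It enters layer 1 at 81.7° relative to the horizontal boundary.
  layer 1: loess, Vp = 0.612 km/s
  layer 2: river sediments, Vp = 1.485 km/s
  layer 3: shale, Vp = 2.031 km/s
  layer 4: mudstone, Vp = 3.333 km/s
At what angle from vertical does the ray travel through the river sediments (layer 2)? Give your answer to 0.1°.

20.5°

From the normal: θ₁ = 90° − 81.7° = 8.3°.
Snell's law across each interface conserves sin θ / V, so sin θ_2 = V_2·sin θ₁/V₁.
sin θ_2 = 1.485 × sin 8.3° / 0.612 = 0.3503.
θ_2 = arcsin 0.3503 = 20.50°.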